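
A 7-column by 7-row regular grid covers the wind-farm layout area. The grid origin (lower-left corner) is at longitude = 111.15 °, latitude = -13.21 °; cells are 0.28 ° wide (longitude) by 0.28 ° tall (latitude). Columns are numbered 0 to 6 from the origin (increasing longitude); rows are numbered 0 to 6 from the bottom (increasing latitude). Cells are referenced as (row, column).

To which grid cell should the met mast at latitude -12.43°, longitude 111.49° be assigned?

Column index: ⌊(111.49 − 111.15) / 0.28⌋ = ⌊1.214⌋ = 1
Row offset from origin: ⌊(-12.43 − -13.21) / 0.28⌋ = ⌊2.786⌋ = 2 → row 2

(2, 1)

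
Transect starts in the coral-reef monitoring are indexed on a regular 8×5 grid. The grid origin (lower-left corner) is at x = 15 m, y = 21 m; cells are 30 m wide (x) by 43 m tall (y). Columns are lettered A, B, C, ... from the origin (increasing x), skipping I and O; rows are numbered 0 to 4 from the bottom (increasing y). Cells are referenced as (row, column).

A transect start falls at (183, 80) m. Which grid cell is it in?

Column index: ⌊(183 − 15) / 30⌋ = ⌊5.600⌋ = 5 → column F
Row offset from origin: ⌊(80 − 21) / 43⌋ = ⌊1.372⌋ = 1 → row 1

(1, F)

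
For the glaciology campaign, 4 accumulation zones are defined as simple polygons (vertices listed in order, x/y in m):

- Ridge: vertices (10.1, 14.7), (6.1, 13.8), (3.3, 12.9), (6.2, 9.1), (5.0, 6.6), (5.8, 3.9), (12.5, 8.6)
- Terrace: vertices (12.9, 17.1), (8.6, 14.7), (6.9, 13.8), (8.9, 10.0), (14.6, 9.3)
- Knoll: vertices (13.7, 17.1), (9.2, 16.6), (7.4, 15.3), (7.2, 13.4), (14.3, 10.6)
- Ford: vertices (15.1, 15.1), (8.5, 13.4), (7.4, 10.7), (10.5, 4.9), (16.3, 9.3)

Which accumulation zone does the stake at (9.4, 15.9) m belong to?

Cast a ray rightward from (9.4, 15.9). For each polygon, the edges (by vertex number in listed order) whose endpoints lie on opposite sides of y = 15.9, where each meets that height, and whether that is right or left of the point:
Ridge: no edge straddles that height → 0 crossings.
Terrace: 1–2 at x≈10.75 (right), 5–1 at x≈13.16 (right) → 2 crossings.
Knoll: 2–3 at x≈8.23 (left), 5–1 at x≈13.81 (right) → 1 crossing.
Ford: no edge straddles that height → 0 crossings.
Only Knoll has an odd count, so the point is inside Knoll.

Knoll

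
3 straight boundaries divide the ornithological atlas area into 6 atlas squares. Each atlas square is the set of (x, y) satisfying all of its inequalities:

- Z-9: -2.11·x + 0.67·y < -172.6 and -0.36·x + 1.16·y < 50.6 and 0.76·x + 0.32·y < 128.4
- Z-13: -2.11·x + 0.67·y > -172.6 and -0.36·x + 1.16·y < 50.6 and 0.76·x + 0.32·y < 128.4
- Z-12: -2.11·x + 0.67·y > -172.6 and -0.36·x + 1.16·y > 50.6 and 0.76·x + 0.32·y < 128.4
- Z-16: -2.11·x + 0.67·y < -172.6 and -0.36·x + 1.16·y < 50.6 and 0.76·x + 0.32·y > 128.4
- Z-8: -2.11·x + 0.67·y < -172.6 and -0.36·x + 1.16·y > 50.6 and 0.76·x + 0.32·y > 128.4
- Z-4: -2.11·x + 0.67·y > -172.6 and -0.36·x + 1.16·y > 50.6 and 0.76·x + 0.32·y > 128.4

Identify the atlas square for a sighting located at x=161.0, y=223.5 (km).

-2.11·161.0 + 0.67·223.5 = -189.965, which is < -172.6
-0.36·161.0 + 1.16·223.5 = 201.300, which is > 50.6
0.76·161.0 + 0.32·223.5 = 193.880, which is > 128.4
This sign pattern matches Z-8.

Z-8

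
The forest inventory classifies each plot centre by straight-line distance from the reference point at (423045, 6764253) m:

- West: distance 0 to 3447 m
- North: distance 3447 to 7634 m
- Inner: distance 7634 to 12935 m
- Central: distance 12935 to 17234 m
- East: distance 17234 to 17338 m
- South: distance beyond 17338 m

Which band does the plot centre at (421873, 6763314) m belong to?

Distance = √((421873−423045)² + (6763314−6764253)²) = √(1373584.000 + 881721.000) = 1501.767 m.
0 ≤ 1501.767 < 3447 → West.

West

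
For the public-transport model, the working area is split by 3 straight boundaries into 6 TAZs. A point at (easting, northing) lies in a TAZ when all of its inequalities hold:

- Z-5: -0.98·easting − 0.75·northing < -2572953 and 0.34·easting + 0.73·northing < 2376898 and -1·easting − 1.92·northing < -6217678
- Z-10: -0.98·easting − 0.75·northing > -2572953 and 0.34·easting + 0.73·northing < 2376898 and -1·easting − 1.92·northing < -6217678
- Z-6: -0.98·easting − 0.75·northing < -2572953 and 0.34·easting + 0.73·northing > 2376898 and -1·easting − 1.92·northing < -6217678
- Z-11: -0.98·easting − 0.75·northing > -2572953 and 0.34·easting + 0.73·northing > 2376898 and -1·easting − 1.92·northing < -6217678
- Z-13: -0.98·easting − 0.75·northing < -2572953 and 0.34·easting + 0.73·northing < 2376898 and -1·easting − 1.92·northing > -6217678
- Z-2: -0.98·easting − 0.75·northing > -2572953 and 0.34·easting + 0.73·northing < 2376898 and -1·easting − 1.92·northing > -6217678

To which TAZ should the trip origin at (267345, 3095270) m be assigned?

-0.98·267345 − 0.75·3095270 = -2583450.600, which is < -2572953
0.34·267345 + 0.73·3095270 = 2350444.400, which is < 2376898
-1·267345 − 1.92·3095270 = -6210263.400, which is > -6217678
This sign pattern matches Z-13.

Z-13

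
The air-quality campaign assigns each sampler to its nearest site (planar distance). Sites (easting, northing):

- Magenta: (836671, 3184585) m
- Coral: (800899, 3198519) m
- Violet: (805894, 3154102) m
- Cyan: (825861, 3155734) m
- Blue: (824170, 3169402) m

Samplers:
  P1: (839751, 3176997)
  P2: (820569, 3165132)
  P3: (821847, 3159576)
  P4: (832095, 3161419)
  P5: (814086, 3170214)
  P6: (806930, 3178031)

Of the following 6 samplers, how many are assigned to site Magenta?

1

P1 → Magenta
P2 → Blue
P3 → Cyan
P4 → Cyan
P5 → Blue
P6 → Blue
1 of the 6 goes to Magenta.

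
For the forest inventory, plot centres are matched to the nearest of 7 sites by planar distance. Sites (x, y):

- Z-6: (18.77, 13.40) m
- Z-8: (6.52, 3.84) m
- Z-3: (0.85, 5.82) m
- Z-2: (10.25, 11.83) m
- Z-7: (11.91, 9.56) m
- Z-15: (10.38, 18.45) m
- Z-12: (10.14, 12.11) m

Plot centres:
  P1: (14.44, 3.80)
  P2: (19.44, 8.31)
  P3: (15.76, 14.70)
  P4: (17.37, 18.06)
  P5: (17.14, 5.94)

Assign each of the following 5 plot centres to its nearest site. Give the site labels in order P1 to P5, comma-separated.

P1 → Z-7 (d²=39.58)
P2 → Z-6 (d²=26.36)
P3 → Z-6 (d²=10.75)
P4 → Z-6 (d²=23.68)
P5 → Z-7 (d²=40.46)

Z-7, Z-6, Z-6, Z-6, Z-7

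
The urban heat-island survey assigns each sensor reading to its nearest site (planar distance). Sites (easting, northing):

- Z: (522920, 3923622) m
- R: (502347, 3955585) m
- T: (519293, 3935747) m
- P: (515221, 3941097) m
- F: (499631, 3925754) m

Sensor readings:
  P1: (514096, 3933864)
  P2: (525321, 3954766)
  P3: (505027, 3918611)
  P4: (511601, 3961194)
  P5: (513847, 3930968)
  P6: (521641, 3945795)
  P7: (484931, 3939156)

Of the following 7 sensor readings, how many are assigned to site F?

P1 → T
P2 → P
P3 → F
P4 → R
P5 → T
P6 → P
P7 → F
2 of the 7 go to F.

2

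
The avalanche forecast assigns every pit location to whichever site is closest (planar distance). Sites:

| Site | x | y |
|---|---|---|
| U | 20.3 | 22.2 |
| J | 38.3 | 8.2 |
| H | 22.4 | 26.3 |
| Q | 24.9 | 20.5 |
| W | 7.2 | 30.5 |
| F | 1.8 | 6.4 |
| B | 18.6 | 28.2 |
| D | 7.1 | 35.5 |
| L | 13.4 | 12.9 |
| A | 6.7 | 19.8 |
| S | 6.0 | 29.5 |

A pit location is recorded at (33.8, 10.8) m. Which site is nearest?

Squared distances to each site:
U: 312.210; J: 27.010; H: 370.210; Q: 173.300; W: 1095.650; F: 1043.360; B: 533.800; D: 1322.980; L: 420.570; A: 815.410; S: 1122.530.
Minimum at J.

J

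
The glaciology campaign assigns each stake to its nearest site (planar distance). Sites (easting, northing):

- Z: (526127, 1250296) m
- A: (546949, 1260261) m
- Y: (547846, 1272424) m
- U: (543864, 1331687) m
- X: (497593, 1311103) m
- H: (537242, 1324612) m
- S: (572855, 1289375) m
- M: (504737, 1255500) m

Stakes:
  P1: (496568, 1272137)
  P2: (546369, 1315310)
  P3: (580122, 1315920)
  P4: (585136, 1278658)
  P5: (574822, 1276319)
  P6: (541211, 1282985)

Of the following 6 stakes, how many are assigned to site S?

3

P1 → M
P2 → H
P3 → S
P4 → S
P5 → S
P6 → Y
3 of the 6 go to S.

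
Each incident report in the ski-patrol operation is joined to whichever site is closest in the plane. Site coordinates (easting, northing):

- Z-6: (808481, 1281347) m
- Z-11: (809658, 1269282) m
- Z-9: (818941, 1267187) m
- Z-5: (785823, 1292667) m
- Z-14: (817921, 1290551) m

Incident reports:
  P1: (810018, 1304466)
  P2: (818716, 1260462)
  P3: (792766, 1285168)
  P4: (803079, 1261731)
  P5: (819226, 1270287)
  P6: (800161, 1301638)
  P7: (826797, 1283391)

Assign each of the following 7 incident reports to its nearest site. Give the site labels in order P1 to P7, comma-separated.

Z-14, Z-9, Z-5, Z-11, Z-9, Z-5, Z-14

P1 → Z-14 (d²=256084634.00)
P2 → Z-9 (d²=45276250.00)
P3 → Z-5 (d²=104440250.00)
P4 → Z-11 (d²=100300842.00)
P5 → Z-9 (d²=9691225.00)
P6 → Z-5 (d²=286057085.00)
P7 → Z-14 (d²=130048976.00)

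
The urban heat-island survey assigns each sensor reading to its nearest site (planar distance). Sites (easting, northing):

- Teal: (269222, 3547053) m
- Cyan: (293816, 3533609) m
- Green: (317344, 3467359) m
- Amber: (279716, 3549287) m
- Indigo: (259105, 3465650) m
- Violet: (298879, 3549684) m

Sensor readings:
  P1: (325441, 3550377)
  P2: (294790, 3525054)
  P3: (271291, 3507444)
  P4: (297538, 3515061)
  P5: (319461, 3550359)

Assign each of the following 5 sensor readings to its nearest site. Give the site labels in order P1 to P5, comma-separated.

P1 → Violet (d²=706020093.00)
P2 → Cyan (d²=74136701.00)
P3 → Cyan (d²=1191982850.00)
P4 → Cyan (d²=357881588.00)
P5 → Violet (d²=424074349.00)

Violet, Cyan, Cyan, Cyan, Violet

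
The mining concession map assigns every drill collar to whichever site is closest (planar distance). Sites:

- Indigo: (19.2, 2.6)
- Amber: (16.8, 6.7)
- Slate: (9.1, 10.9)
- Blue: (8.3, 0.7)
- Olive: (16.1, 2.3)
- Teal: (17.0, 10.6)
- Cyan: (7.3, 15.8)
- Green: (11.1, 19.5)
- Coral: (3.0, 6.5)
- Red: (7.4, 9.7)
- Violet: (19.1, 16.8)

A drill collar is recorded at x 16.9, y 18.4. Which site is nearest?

Squared distances to each site:
Indigo: 254.930; Amber: 136.900; Slate: 117.090; Blue: 387.250; Olive: 259.850; Teal: 60.850; Cyan: 98.920; Green: 34.850; Coral: 334.820; Red: 165.940; Violet: 7.400.
Minimum at Violet.

Violet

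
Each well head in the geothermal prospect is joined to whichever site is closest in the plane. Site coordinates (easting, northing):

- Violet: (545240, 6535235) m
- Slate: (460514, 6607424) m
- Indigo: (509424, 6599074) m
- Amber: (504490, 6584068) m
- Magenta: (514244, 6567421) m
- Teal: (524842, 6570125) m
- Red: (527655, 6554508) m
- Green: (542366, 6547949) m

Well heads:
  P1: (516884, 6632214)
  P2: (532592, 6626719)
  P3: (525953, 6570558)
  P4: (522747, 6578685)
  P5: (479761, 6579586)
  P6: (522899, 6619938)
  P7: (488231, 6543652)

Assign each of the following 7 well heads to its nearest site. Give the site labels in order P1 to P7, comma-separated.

Indigo, Indigo, Teal, Teal, Amber, Indigo, Magenta

P1 → Indigo (d²=1153911200.00)
P2 → Indigo (d²=1301002249.00)
P3 → Teal (d²=1421810.00)
P4 → Teal (d²=77662625.00)
P5 → Amber (d²=631611765.00)
P6 → Indigo (d²=616882121.00)
P7 → Magenta (d²=1241641530.00)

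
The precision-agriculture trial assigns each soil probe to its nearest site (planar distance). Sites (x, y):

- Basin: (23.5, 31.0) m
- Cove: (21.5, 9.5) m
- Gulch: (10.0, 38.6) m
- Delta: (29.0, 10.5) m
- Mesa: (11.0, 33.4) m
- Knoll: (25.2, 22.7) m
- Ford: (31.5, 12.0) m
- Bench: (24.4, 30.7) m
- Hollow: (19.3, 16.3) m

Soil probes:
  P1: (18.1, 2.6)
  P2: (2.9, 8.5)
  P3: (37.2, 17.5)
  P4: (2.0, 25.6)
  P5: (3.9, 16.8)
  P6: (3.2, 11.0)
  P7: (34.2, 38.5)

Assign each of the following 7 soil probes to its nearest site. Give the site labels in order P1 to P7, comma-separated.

P1 → Cove (d²=59.17)
P2 → Hollow (d²=329.80)
P3 → Ford (d²=62.74)
P4 → Mesa (d²=141.84)
P5 → Hollow (d²=237.41)
P6 → Hollow (d²=287.30)
P7 → Bench (d²=156.88)

Cove, Hollow, Ford, Mesa, Hollow, Hollow, Bench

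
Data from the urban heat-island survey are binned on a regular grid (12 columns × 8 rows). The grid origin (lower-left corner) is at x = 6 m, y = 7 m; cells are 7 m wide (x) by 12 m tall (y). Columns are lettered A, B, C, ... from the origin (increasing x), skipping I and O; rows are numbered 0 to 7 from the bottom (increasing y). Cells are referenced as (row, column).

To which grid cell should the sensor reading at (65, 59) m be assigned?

(4, J)

Column index: ⌊(65 − 6) / 7⌋ = ⌊8.429⌋ = 8 → column J
Row offset from origin: ⌊(59 − 7) / 12⌋ = ⌊4.333⌋ = 4 → row 4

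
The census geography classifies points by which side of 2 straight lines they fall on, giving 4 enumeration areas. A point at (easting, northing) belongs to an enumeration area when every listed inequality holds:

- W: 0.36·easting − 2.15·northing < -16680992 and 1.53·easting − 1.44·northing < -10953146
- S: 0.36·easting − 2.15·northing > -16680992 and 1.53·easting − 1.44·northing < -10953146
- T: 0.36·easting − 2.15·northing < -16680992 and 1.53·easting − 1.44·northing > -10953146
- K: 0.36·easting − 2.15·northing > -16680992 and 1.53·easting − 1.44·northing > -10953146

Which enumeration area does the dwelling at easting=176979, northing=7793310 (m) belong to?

T

0.36·176979 − 2.15·7793310 = -16691904.060, which is < -16680992
1.53·176979 − 1.44·7793310 = -10951588.530, which is > -10953146
This sign pattern matches T.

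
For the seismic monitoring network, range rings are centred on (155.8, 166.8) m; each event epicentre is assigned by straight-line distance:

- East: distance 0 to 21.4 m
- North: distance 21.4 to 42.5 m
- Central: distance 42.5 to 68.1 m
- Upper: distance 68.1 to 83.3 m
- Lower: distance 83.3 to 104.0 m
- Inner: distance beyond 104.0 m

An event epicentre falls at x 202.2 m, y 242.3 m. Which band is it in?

Lower

Distance = √((202.2−155.8)² + (242.3−166.8)²) = √(2152.960 + 5700.250) = 88.618 m.
83.3 ≤ 88.618 < 104.0 → Lower.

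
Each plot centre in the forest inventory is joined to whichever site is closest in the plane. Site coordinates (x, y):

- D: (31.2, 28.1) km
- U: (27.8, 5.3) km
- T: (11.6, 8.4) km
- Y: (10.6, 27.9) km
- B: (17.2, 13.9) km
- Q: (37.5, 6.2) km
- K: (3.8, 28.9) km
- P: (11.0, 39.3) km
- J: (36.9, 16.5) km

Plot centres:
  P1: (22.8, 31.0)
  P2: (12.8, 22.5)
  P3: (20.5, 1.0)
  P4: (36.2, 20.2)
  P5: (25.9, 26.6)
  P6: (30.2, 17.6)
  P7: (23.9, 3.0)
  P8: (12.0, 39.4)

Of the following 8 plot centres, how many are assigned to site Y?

P1 → D
P2 → Y
P3 → U
P4 → J
P5 → D
P6 → J
P7 → U
P8 → P
1 of the 8 goes to Y.

1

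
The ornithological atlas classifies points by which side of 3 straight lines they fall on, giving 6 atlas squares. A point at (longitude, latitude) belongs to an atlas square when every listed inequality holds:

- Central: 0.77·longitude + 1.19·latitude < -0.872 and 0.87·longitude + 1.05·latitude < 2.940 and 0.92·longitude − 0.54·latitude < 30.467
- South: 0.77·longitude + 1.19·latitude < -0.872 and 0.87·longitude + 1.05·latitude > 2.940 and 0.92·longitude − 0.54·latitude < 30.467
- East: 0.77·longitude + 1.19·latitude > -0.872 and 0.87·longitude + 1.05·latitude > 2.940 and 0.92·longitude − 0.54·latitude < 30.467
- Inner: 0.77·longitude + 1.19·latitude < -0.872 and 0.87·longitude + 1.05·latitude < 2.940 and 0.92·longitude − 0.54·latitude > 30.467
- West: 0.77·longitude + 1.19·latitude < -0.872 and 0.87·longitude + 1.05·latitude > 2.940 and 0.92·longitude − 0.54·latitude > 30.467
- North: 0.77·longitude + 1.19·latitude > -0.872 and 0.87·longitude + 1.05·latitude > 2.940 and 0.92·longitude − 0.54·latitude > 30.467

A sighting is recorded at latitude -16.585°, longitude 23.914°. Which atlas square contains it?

0.77·23.914 + 1.19·-16.585 = -1.322, which is < -0.872
0.87·23.914 + 1.05·-16.585 = 3.391, which is > 2.940
0.92·23.914 − 0.54·-16.585 = 30.957, which is > 30.467
This sign pattern matches West.

West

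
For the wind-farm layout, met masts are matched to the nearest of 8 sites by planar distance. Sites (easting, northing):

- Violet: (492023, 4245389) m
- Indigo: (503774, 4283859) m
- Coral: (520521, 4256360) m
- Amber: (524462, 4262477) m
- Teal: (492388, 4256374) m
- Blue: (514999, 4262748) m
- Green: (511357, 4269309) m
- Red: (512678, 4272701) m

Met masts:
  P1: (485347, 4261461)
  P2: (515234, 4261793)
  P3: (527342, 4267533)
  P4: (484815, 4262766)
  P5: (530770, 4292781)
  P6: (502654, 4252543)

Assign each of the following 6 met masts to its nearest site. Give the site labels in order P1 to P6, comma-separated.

Teal, Blue, Amber, Teal, Red, Teal

P1 → Teal (d²=75453250.00)
P2 → Blue (d²=967250.00)
P3 → Amber (d²=33857536.00)
P4 → Teal (d²=98207993.00)
P5 → Red (d²=730526864.00)
P6 → Teal (d²=120067317.00)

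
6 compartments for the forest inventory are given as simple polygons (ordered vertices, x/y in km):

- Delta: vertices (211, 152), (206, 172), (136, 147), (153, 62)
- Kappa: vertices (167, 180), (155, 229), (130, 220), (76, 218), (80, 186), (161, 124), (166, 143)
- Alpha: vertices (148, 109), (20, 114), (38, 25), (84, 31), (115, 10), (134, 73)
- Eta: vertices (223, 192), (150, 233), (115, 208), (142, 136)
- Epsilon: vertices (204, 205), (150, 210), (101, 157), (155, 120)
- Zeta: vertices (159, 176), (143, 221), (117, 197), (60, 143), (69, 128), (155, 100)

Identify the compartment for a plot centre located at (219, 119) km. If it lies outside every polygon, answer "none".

Cast a ray rightward from (219, 119). For each polygon, the edges (by vertex number in listed order) whose endpoints lie on opposite sides of y = 119, where each meets that height, and whether that is right or left of the point:
Delta: 3–4 at x≈141.6 (left), 4–1 at x≈189.7 (left) → 0 crossings.
Kappa: no edge straddles that height → 0 crossings.
Alpha: no edge straddles that height → 0 crossings.
Eta: no edge straddles that height → 0 crossings.
Epsilon: no edge straddles that height → 0 crossings.
Zeta: 5–6 at x≈96.6 (left), 6–1 at x≈156.0 (left) → 0 crossings.
All counts are even, so the point lies outside every listed polygon.

none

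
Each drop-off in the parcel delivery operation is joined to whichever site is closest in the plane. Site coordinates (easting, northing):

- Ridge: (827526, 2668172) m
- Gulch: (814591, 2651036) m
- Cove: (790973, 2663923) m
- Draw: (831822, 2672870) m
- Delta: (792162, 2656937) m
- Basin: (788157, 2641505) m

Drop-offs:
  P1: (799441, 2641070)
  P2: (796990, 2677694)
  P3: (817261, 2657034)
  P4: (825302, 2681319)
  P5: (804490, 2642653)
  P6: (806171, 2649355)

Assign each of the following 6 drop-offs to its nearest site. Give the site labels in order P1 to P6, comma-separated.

Basin, Cove, Gulch, Draw, Gulch, Gulch

P1 → Basin (d²=127517881.00)
P2 → Cove (d²=225844730.00)
P3 → Gulch (d²=43104904.00)
P4 → Draw (d²=113896001.00)
P5 → Gulch (d²=172304890.00)
P6 → Gulch (d²=73722161.00)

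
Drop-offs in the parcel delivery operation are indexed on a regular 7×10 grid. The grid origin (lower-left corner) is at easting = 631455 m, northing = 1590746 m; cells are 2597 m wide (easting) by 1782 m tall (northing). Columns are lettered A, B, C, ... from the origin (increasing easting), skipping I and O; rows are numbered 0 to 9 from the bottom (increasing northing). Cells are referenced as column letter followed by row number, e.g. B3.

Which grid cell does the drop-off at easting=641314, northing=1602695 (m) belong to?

Column index: ⌊(641314 − 631455) / 2597⌋ = ⌊3.796⌋ = 3 → column D
Row offset from origin: ⌊(1602695 − 1590746) / 1782⌋ = ⌊6.705⌋ = 6 → row 6

D6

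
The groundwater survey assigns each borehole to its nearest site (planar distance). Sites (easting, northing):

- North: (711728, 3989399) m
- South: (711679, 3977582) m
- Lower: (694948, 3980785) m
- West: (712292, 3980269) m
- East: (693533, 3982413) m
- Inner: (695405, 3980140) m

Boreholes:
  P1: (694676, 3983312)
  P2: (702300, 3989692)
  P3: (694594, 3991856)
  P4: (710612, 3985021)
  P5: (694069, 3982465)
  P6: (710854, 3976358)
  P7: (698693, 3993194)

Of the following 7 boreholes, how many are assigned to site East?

P1 → East
P2 → North
P3 → East
P4 → North
P5 → East
P6 → South
P7 → East
4 of the 7 go to East.

4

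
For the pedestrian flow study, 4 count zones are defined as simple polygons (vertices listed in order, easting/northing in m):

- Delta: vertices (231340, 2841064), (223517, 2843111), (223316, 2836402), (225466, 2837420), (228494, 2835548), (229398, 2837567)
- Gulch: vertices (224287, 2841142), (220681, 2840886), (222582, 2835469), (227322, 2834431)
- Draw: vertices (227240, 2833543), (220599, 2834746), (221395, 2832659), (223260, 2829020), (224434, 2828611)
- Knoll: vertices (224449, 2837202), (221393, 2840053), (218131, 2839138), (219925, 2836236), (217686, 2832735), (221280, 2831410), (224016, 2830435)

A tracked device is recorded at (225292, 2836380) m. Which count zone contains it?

Cast a ray rightward from (225292, 2836380). For each polygon, the edges (by vertex number in listed order) whose endpoints lie on opposite sides of northing = 2836380, where each meets that height, and whether that is right or left of the point:
Delta: 4–5 at easting≈227148.2 (right), 5–6 at easting≈228866.5 (right) → 2 crossings.
Gulch: 2–3 at easting≈222262.3 (left), 4–1 at easting≈226440.6 (right) → 1 crossing.
Draw: no edge straddles that height → 0 crossings.
Knoll: 3–4 at easting≈219836.0 (left), 7–1 at easting≈224396.4 (left) → 0 crossings.
Only Gulch has an odd count, so the point is inside Gulch.

Gulch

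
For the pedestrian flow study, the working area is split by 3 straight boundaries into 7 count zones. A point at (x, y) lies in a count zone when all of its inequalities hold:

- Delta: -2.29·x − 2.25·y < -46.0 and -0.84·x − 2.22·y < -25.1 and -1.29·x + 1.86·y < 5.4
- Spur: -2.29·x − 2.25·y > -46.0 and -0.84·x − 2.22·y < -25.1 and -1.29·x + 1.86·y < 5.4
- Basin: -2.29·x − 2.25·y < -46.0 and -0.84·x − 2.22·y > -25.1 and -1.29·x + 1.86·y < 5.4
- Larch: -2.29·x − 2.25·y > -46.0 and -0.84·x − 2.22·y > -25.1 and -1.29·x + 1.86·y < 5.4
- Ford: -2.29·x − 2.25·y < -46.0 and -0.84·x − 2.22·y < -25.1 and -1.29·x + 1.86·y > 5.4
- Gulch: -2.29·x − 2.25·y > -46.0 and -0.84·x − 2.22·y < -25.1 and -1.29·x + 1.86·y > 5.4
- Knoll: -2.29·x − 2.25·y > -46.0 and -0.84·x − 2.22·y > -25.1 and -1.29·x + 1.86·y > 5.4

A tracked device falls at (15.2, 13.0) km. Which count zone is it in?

-2.29·15.2 − 2.25·13.0 = -64.058, which is < -46.0
-0.84·15.2 − 2.22·13.0 = -41.628, which is < -25.1
-1.29·15.2 + 1.86·13.0 = 4.572, which is < 5.4
This sign pattern matches Delta.

Delta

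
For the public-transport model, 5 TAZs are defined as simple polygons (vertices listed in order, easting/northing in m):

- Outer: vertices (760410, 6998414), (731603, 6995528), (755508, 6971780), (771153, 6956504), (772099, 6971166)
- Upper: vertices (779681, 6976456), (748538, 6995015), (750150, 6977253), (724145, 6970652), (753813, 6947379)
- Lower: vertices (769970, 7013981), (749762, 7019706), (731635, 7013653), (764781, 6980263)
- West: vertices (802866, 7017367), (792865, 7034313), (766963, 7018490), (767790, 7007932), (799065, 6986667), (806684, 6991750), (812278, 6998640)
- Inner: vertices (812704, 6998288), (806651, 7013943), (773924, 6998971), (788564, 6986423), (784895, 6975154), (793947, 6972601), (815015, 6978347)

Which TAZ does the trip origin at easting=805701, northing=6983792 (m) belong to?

Inner

Cast a ray rightward from (805701, 6983792). For each polygon, the edges (by vertex number in listed order) whose endpoints lie on opposite sides of northing = 6983792, where each meets that height, and whether that is right or left of the point:
Outer: 2–3 at easting≈743416.6 (left), 5–1 at easting≈766682.6 (left) → 0 crossings.
Upper: 1–2 at easting≈767370.8 (left), 2–3 at easting≈749556.5 (left) → 0 crossings.
Lower: 3–4 at easting≈761277.8 (left), 4–1 at easting≈765324.1 (left) → 0 crossings.
West: no edge straddles that height → 0 crossings.
Inner: 4–5 at easting≈787707.4 (left), 7–1 at easting≈814384.0 (right) → 1 crossing.
Only Inner has an odd count, so the point is inside Inner.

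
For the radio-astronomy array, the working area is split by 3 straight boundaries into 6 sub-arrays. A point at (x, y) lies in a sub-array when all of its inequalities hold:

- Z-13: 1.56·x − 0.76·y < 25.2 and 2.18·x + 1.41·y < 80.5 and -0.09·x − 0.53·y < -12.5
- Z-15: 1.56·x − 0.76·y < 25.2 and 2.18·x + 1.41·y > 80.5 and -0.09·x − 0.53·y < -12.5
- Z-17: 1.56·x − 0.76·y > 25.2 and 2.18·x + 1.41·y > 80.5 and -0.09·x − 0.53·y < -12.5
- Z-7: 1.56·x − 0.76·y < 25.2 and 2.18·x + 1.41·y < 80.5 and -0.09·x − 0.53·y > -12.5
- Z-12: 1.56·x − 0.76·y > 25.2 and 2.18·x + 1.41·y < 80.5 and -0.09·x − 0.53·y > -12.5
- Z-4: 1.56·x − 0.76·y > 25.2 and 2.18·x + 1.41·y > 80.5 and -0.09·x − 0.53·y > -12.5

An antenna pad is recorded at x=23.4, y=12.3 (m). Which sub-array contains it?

1.56·23.4 − 0.76·12.3 = 27.156, which is > 25.2
2.18·23.4 + 1.41·12.3 = 68.355, which is < 80.5
-0.09·23.4 − 0.53·12.3 = -8.625, which is > -12.5
This sign pattern matches Z-12.

Z-12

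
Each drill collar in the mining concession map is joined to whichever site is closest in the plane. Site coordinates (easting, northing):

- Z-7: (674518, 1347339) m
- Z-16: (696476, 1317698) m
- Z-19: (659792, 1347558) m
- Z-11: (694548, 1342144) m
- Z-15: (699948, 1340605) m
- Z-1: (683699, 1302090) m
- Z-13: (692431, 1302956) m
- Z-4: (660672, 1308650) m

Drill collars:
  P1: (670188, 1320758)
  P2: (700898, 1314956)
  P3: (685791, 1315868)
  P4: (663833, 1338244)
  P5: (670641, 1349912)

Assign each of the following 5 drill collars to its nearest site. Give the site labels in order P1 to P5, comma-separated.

Z-4, Z-16, Z-16, Z-19, Z-7

P1 → Z-4 (d²=237157920.00)
P2 → Z-16 (d²=27072648.00)
P3 → Z-16 (d²=117518125.00)
P4 → Z-19 (d²=103080277.00)
P5 → Z-7 (d²=21651458.00)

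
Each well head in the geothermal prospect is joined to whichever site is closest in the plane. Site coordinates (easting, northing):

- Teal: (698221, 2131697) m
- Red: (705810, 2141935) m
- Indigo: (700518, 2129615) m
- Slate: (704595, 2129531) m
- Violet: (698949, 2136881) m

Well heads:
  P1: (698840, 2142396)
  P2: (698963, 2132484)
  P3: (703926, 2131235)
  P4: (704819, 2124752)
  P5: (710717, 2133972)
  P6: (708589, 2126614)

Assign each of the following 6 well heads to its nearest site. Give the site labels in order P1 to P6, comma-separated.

P1 → Violet (d²=30427106.00)
P2 → Teal (d²=1169933.00)
P3 → Slate (d²=3351177.00)
P4 → Slate (d²=22889017.00)
P5 → Slate (d²=57201365.00)
P6 → Slate (d²=24460925.00)

Violet, Teal, Slate, Slate, Slate, Slate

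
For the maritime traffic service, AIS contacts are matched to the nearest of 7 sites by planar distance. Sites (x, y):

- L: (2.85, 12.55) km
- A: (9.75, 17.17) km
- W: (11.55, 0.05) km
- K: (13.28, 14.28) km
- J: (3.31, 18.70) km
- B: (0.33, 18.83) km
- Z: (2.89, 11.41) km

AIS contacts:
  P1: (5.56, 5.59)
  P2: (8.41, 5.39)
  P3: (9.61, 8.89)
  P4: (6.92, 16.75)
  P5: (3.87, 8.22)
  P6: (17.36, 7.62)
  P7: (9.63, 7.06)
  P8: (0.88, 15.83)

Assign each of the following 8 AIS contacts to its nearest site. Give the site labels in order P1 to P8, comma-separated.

Z, W, K, A, Z, K, W, B

P1 → Z (d²=41.00)
P2 → W (d²=38.38)
P3 → K (d²=42.52)
P4 → A (d²=8.19)
P5 → Z (d²=11.14)
P6 → K (d²=61.00)
P7 → W (d²=52.83)
P8 → B (d²=9.30)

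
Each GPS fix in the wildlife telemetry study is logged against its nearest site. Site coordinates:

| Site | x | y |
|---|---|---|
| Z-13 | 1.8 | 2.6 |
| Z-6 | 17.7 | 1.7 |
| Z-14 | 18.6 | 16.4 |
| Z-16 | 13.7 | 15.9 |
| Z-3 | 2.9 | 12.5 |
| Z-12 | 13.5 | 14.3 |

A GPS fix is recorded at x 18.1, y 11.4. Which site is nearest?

Squared distances to each site:
Z-13: 343.130; Z-6: 94.250; Z-14: 25.250; Z-16: 39.610; Z-3: 232.250; Z-12: 29.570.
Minimum at Z-14.

Z-14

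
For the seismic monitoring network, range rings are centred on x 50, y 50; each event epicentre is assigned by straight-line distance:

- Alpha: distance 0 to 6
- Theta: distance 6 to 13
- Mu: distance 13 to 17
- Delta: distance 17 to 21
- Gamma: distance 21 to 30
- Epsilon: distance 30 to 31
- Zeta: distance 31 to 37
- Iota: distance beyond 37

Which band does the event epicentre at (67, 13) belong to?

Distance = √((67−50)² + (13−50)²) = √(289.000 + 1369.000) = 40.719.
37 ≤ 40.719 < ∞ → Iota.

Iota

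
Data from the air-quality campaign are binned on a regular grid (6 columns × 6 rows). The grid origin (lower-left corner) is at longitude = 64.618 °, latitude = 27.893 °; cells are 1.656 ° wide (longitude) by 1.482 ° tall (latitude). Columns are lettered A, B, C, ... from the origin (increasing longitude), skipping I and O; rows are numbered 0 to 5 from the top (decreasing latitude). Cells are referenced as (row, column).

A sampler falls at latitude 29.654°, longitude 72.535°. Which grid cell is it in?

Column index: ⌊(72.535 − 64.618) / 1.656⌋ = ⌊4.781⌋ = 4 → column E
Row offset from origin: ⌊(29.654 − 27.893) / 1.482⌋ = ⌊1.188⌋ = 1 → row 4 (counted from top)

(4, E)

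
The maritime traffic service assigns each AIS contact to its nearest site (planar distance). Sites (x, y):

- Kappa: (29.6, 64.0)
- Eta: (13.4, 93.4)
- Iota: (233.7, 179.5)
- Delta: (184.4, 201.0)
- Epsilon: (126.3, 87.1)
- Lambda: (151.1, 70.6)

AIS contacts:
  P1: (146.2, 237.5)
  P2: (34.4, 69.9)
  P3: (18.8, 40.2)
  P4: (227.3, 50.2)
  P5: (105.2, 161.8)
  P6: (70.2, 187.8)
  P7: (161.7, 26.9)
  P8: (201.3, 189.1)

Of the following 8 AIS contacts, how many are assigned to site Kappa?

P1 → Delta
P2 → Kappa
P3 → Kappa
P4 → Lambda
P5 → Epsilon
P6 → Eta
P7 → Lambda
P8 → Delta
2 of the 8 go to Kappa.

2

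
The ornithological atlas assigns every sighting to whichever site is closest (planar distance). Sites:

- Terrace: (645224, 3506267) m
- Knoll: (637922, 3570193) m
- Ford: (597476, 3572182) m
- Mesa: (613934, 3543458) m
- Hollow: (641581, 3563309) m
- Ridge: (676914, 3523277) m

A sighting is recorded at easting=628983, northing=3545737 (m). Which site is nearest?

Squared distances to each site:
Terrace: 1821650981.000; Knoll: 678001657.000; Ford: 1692029074.000; Mesa: 231666242.000; Hollow: 467484788.000; Ridge: 2801832361.000.
Minimum at Mesa.

Mesa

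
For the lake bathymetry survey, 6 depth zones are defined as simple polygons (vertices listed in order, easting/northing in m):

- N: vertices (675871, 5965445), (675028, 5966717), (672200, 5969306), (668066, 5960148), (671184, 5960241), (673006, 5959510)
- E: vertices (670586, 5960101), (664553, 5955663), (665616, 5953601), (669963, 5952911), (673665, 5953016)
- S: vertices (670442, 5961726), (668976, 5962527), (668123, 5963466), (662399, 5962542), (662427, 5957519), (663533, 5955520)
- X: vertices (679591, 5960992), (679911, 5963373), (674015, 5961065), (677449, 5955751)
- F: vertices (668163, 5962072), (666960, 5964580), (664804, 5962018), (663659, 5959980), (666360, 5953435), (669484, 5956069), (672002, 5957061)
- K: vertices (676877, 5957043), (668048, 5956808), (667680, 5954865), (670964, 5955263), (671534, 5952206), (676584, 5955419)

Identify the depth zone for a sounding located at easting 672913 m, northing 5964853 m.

Cast a ray rightward from (672913, 5964853). For each polygon, the edges (by vertex number in listed order) whose endpoints lie on opposite sides of northing = 5964853, where each meets that height, and whether that is right or left of the point:
N: 3–4 at easting≈670189.9 (left), 6–1 at easting≈675585.2 (right) → 1 crossing.
E: no edge straddles that height → 0 crossings.
S: no edge straddles that height → 0 crossings.
X: no edge straddles that height → 0 crossings.
F: no edge straddles that height → 0 crossings.
K: no edge straddles that height → 0 crossings.
Only N has an odd count, so the point is inside N.

N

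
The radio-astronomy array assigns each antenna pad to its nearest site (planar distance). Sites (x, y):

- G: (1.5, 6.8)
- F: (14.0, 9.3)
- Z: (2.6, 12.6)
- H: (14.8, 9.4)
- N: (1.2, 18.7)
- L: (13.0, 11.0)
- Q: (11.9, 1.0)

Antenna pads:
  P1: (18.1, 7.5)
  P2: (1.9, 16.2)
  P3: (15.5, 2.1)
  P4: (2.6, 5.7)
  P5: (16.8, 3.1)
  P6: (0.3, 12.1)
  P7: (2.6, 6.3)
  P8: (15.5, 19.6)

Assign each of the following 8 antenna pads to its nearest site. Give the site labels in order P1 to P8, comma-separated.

P1 → H (d²=14.50)
P2 → N (d²=6.74)
P3 → Q (d²=14.17)
P4 → G (d²=2.42)
P5 → Q (d²=28.42)
P6 → Z (d²=5.54)
P7 → G (d²=1.46)
P8 → L (d²=80.21)

H, N, Q, G, Q, Z, G, L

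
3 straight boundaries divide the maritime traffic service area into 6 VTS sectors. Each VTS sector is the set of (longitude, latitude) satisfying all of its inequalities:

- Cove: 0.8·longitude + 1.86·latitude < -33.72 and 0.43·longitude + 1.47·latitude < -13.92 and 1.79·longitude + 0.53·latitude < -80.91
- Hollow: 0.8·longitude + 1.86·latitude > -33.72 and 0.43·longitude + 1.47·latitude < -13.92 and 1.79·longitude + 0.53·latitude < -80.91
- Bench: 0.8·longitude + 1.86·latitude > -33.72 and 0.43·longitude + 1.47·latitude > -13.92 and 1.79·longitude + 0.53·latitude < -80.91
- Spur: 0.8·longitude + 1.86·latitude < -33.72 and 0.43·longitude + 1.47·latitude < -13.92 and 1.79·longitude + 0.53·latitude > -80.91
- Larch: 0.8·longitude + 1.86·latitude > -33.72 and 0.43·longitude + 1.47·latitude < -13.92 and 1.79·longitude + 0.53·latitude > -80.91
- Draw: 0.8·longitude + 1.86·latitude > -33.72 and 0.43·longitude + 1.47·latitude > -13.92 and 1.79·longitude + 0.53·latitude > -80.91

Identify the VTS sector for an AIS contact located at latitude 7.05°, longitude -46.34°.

Draw

0.8·-46.34 + 1.86·7.05 = -23.959, which is > -33.72
0.43·-46.34 + 1.47·7.05 = -9.563, which is > -13.92
1.79·-46.34 + 0.53·7.05 = -79.212, which is > -80.91
This sign pattern matches Draw.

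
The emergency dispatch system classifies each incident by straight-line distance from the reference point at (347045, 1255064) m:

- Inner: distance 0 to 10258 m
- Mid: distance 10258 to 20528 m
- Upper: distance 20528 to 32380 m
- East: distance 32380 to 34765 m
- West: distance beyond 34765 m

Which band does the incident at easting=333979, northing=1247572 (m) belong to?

Distance = √((333979−347045)² + (1247572−1255064)²) = √(170720356.000 + 56130064.000) = 15061.554 m.
10258 ≤ 15061.554 < 20528 → Mid.

Mid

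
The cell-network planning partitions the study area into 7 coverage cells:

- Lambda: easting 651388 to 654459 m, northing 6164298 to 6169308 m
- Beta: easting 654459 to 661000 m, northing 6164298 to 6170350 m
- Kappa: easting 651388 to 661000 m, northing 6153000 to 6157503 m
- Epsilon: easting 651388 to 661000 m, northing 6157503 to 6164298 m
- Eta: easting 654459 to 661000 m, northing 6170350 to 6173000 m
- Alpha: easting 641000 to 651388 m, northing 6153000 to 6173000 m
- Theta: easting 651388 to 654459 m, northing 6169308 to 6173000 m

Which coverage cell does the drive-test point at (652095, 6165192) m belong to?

Lambda

The point has easting = 652095 and northing = 6165192.
Only Lambda satisfies 651388 ≤ easting ≤ 654459 and 6164298 ≤ northing ≤ 6169308.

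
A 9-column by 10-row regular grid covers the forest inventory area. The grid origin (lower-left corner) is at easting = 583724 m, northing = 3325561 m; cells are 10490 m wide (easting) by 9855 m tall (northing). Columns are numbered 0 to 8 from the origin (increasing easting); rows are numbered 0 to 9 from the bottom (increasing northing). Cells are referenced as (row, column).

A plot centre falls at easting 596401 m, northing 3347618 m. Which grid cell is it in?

Column index: ⌊(596401 − 583724) / 10490⌋ = ⌊1.208⌋ = 1
Row offset from origin: ⌊(3347618 − 3325561) / 9855⌋ = ⌊2.238⌋ = 2 → row 2

(2, 1)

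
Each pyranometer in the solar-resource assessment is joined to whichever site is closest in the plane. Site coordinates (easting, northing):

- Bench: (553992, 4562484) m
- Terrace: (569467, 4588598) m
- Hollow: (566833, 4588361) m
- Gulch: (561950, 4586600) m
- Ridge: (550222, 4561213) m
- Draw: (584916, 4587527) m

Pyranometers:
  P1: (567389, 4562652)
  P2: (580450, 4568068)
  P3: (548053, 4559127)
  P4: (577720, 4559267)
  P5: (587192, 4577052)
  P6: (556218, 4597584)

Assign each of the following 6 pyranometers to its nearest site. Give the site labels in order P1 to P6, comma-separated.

P1 → Bench (d²=179507833.00)
P2 → Draw (d²=398597837.00)
P3 → Ridge (d²=9055957.00)
P4 → Bench (d²=573367073.00)
P5 → Draw (d²=114905801.00)
P6 → Gulch (d²=153504080.00)

Bench, Draw, Ridge, Bench, Draw, Gulch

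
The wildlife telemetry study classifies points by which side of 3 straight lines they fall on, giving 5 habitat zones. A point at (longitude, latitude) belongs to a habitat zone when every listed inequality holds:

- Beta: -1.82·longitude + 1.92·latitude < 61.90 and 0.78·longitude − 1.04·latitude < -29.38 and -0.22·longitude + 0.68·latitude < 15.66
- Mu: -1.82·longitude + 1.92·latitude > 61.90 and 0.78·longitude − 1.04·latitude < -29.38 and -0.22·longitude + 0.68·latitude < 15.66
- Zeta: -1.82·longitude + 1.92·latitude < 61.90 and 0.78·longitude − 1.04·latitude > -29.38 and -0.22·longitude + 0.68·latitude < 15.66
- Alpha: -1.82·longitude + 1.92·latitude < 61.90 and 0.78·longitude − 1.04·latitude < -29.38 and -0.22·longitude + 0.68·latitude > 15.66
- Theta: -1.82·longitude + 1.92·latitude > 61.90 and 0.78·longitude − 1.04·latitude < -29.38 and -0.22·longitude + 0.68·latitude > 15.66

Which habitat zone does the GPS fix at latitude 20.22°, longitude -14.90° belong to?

-1.82·-14.90 + 1.92·20.22 = 65.940, which is > 61.90
0.78·-14.90 − 1.04·20.22 = -32.651, which is < -29.38
-0.22·-14.90 + 0.68·20.22 = 17.028, which is > 15.66
This sign pattern matches Theta.

Theta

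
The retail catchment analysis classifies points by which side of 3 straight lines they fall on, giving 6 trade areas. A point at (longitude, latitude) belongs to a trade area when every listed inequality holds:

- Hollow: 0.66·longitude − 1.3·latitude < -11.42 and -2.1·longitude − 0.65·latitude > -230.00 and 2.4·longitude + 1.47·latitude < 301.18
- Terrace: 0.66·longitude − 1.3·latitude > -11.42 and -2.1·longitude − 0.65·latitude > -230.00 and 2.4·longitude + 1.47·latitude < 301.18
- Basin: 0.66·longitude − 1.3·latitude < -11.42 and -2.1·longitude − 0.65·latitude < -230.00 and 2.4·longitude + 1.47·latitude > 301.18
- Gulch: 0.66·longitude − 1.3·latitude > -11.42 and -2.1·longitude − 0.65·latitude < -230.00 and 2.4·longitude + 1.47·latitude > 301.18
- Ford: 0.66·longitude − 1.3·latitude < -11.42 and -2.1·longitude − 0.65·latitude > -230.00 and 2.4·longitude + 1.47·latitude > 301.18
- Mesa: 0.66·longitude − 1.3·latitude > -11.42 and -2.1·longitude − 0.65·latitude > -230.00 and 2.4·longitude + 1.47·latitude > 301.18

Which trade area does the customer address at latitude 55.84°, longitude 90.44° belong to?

0.66·90.44 − 1.3·55.84 = -12.902, which is < -11.42
-2.1·90.44 − 0.65·55.84 = -226.220, which is > -230.00
2.4·90.44 + 1.47·55.84 = 299.141, which is < 301.18
This sign pattern matches Hollow.

Hollow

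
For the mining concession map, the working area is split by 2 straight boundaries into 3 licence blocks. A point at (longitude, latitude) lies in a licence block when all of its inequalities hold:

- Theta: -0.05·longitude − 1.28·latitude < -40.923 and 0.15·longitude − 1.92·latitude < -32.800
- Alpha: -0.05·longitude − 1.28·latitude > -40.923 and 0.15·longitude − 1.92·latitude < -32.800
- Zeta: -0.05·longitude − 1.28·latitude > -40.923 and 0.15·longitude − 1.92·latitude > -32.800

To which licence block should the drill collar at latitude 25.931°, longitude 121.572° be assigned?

Zeta

-0.05·121.572 − 1.28·25.931 = -39.270, which is > -40.923
0.15·121.572 − 1.92·25.931 = -31.552, which is > -32.800
This sign pattern matches Zeta.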